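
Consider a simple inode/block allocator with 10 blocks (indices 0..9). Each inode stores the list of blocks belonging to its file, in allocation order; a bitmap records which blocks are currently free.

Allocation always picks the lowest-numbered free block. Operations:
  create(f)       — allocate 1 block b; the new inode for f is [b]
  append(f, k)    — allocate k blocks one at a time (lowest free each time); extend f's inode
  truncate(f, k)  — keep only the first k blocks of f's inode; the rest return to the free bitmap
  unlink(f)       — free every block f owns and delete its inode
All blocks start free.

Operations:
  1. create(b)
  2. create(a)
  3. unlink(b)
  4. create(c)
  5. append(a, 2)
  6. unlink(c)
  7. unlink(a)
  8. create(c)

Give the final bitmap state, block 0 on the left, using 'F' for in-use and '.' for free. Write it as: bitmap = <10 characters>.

after create(b) → b:[0]  free=[F.........]
after create(a) → a:[1], b:[0]  free=[FF........]
after unlink(b) → a:[1]  free=[.F........]
after create(c) → a:[1], c:[0]  free=[FF........]
after append(a, 2) → a:[1, 2, 3], c:[0]  free=[FFFF......]
after unlink(c) → a:[1, 2, 3]  free=[.FFF......]
after unlink(a) →   free=[..........]
after create(c) → c:[0]  free=[F.........]

bitmap = F.........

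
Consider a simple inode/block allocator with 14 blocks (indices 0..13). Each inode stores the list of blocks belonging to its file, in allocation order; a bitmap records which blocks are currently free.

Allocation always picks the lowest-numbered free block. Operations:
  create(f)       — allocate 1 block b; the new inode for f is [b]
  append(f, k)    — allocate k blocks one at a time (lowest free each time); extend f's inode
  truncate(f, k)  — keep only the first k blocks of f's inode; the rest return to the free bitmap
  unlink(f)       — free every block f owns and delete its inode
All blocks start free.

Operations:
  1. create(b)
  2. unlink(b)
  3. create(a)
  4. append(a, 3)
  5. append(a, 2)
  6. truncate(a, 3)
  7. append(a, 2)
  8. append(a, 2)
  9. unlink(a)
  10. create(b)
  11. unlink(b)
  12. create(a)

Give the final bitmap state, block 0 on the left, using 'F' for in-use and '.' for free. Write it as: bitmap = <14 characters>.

  1. create(b)  ⇒  F.............  {b→[0]}
  2. unlink(b)  ⇒  ..............  {}
  3. create(a)  ⇒  F.............  {a→[0]}
  4. append(a, 3)  ⇒  FFFF..........  {a→[0, 1, 2, 3]}
  5. append(a, 2)  ⇒  FFFFFF........  {a→[0, 1, 2, 3, 4, 5]}
  6. truncate(a, 3)  ⇒  FFF...........  {a→[0, 1, 2]}
  7. append(a, 2)  ⇒  FFFFF.........  {a→[0, 1, 2, 3, 4]}
  8. append(a, 2)  ⇒  FFFFFFF.......  {a→[0, 1, 2, 3, 4, 5, 6]}
  9. unlink(a)  ⇒  ..............  {}
  10. create(b)  ⇒  F.............  {b→[0]}
  11. unlink(b)  ⇒  ..............  {}
  12. create(a)  ⇒  F.............  {a→[0]}

bitmap = F.............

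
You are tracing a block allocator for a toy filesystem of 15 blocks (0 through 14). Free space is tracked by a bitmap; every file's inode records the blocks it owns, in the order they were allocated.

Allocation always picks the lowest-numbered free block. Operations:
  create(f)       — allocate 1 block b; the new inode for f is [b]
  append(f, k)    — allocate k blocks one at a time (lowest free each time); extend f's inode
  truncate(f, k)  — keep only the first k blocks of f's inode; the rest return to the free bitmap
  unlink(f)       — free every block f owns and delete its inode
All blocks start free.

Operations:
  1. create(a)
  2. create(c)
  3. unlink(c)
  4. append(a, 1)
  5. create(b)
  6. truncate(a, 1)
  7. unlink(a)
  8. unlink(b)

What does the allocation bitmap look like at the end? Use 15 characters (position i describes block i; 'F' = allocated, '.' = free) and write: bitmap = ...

bitmap = ...............

  1. create(a)  ⇒  F..............  {a→[0]}
  2. create(c)  ⇒  FF.............  {a→[0]; c→[1]}
  3. unlink(c)  ⇒  F..............  {a→[0]}
  4. append(a, 1)  ⇒  FF.............  {a→[0, 1]}
  5. create(b)  ⇒  FFF............  {a→[0, 1]; b→[2]}
  6. truncate(a, 1)  ⇒  F.F............  {a→[0]; b→[2]}
  7. unlink(a)  ⇒  ..F............  {b→[2]}
  8. unlink(b)  ⇒  ...............  {}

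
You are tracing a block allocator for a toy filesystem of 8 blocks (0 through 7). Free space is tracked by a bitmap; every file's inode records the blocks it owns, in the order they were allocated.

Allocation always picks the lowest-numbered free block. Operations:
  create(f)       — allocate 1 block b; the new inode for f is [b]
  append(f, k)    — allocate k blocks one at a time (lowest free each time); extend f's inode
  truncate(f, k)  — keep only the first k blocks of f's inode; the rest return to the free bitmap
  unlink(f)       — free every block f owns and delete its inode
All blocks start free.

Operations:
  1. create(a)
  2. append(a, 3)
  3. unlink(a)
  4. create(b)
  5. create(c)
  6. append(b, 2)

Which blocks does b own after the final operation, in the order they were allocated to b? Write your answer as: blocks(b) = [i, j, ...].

blocks(b) = [0, 2, 3]

after create(a) → a:[0]  free=[F.......]
after append(a, 3) → a:[0, 1, 2, 3]  free=[FFFF....]
after unlink(a) →   free=[........]
after create(b) → b:[0]  free=[F.......]
after create(c) → b:[0], c:[1]  free=[FF......]
after append(b, 2) → b:[0, 2, 3], c:[1]  free=[FFFF....]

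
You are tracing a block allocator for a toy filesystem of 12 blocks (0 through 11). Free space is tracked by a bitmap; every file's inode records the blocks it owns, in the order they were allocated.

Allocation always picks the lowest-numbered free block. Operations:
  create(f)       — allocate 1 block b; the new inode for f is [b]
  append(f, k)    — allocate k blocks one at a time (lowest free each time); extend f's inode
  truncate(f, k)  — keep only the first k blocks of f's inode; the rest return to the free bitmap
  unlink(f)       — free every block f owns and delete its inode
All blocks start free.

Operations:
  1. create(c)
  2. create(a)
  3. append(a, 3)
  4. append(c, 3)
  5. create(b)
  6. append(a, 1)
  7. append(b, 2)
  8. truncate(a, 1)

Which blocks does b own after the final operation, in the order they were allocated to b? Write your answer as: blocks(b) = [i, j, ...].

  1. create(c)  ⇒  F...........  {c→[0]}
  2. create(a)  ⇒  FF..........  {a→[1]; c→[0]}
  3. append(a, 3)  ⇒  FFFFF.......  {a→[1, 2, 3, 4]; c→[0]}
  4. append(c, 3)  ⇒  FFFFFFFF....  {a→[1, 2, 3, 4]; c→[0, 5, 6, 7]}
  5. create(b)  ⇒  FFFFFFFFF...  {a→[1, 2, 3, 4]; b→[8]; c→[0, 5, 6, 7]}
  6. append(a, 1)  ⇒  FFFFFFFFFF..  {a→[1, 2, 3, 4, 9]; b→[8]; c→[0, 5, 6, 7]}
  7. append(b, 2)  ⇒  FFFFFFFFFFFF  {a→[1, 2, 3, 4, 9]; b→[8, 10, 11]; c→[0, 5, 6, 7]}
  8. truncate(a, 1)  ⇒  FF...FFFF.FF  {a→[1]; b→[8, 10, 11]; c→[0, 5, 6, 7]}

blocks(b) = [8, 10, 11]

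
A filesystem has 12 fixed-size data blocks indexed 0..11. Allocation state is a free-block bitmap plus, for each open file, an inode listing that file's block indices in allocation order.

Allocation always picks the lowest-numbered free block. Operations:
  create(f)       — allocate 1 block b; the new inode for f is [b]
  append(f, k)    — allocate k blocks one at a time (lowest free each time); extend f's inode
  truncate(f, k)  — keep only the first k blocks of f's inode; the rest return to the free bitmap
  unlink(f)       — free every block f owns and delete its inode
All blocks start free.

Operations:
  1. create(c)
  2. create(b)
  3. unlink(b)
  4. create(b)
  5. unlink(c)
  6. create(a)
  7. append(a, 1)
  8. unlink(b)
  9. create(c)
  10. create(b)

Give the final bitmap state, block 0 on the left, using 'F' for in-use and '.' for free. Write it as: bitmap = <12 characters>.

bitmap = FFFF........

create(c): bitmap=F........... | c=[0]
create(b): bitmap=FF.......... | b=[1] c=[0]
unlink(b): bitmap=F........... | c=[0]
create(b): bitmap=FF.......... | b=[1] c=[0]
unlink(c): bitmap=.F.......... | b=[1]
create(a): bitmap=FF.......... | a=[0] b=[1]
append(a, 1): bitmap=FFF......... | a=[0, 2] b=[1]
unlink(b): bitmap=F.F......... | a=[0, 2]
create(c): bitmap=FFF......... | a=[0, 2] c=[1]
create(b): bitmap=FFFF........ | a=[0, 2] b=[3] c=[1]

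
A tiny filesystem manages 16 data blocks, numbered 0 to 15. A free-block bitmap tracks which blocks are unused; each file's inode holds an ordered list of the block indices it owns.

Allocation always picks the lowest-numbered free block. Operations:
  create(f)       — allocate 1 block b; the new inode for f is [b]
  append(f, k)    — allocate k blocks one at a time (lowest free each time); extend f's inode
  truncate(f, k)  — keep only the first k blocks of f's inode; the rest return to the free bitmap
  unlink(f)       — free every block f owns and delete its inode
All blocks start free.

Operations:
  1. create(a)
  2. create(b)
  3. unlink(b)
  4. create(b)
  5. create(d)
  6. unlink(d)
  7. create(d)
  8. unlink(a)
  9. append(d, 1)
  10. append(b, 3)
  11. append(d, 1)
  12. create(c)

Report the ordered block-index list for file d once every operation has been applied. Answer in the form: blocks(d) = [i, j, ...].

[1] create(a) — a=0 (map F...............)
[2] create(b) — a=0 b=1 (map FF..............)
[3] unlink(b) — a=0 (map F...............)
[4] create(b) — a=0 b=1 (map FF..............)
[5] create(d) — a=0 b=1 d=2 (map FFF.............)
[6] unlink(d) — a=0 b=1 (map FF..............)
[7] create(d) — a=0 b=1 d=2 (map FFF.............)
[8] unlink(a) — b=1 d=2 (map .FF.............)
[9] append(d, 1) — b=1 d=2,0 (map FFF.............)
[10] append(b, 3) — b=1,3,4,5 d=2,0 (map FFFFFF..........)
[11] append(d, 1) — b=1,3,4,5 d=2,0,6 (map FFFFFFF.........)
[12] create(c) — b=1,3,4,5 c=7 d=2,0,6 (map FFFFFFFF........)

blocks(d) = [2, 0, 6]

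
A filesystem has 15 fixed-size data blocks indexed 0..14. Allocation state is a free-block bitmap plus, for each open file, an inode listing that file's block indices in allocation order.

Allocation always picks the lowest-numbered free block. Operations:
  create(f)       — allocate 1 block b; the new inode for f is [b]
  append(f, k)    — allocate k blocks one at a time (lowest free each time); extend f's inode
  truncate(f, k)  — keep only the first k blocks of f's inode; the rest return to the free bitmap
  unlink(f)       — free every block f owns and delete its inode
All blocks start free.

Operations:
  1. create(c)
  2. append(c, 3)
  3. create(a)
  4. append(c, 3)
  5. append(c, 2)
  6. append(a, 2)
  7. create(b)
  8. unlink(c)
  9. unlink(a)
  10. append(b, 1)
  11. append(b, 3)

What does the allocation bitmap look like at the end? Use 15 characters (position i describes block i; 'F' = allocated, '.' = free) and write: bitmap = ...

[1] create(c) — c=0 (map F..............)
[2] append(c, 3) — c=0,1,2,3 (map FFFF...........)
[3] create(a) — a=4 c=0,1,2,3 (map FFFFF..........)
[4] append(c, 3) — a=4 c=0,1,2,3,5,6,7 (map FFFFFFFF.......)
[5] append(c, 2) — a=4 c=0,1,2,3,5,6,7,8,9 (map FFFFFFFFFF.....)
[6] append(a, 2) — a=4,10,11 c=0,1,2,3,5,6,7,8,9 (map FFFFFFFFFFFF...)
[7] create(b) — a=4,10,11 b=12 c=0,1,2,3,5,6,7,8,9 (map FFFFFFFFFFFFF..)
[8] unlink(c) — a=4,10,11 b=12 (map ....F.....FFF..)
[9] unlink(a) — b=12 (map ............F..)
[10] append(b, 1) — b=12,0 (map F...........F..)
[11] append(b, 3) — b=12,0,1,2,3 (map FFFF........F..)

bitmap = FFFF........F..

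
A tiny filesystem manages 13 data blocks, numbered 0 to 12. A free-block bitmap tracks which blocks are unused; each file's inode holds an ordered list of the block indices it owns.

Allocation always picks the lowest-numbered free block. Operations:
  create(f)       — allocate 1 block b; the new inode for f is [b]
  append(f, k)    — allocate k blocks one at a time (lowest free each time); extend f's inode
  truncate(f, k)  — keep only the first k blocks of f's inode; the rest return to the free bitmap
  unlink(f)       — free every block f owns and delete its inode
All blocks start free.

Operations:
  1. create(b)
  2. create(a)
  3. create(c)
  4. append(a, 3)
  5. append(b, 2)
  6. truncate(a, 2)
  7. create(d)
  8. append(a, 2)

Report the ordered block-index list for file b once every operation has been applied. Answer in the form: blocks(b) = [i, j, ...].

blocks(b) = [0, 6, 7]

[1] create(b) — b=0 (map F............)
[2] create(a) — a=1 b=0 (map FF...........)
[3] create(c) — a=1 b=0 c=2 (map FFF..........)
[4] append(a, 3) — a=1,3,4,5 b=0 c=2 (map FFFFFF.......)
[5] append(b, 2) — a=1,3,4,5 b=0,6,7 c=2 (map FFFFFFFF.....)
[6] truncate(a, 2) — a=1,3 b=0,6,7 c=2 (map FFFF..FF.....)
[7] create(d) — a=1,3 b=0,6,7 c=2 d=4 (map FFFFF.FF.....)
[8] append(a, 2) — a=1,3,5,8 b=0,6,7 c=2 d=4 (map FFFFFFFFF....)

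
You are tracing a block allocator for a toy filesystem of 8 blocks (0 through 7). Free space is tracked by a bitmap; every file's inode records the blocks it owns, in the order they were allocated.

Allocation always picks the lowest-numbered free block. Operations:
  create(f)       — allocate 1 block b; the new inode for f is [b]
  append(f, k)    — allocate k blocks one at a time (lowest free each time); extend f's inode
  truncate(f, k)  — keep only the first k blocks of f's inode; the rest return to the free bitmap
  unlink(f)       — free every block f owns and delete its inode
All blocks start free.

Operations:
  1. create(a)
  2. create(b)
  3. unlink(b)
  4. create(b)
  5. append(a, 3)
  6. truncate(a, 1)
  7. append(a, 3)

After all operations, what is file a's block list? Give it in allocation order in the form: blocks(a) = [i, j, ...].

[1] create(a) — a=0 (map F.......)
[2] create(b) — a=0 b=1 (map FF......)
[3] unlink(b) — a=0 (map F.......)
[4] create(b) — a=0 b=1 (map FF......)
[5] append(a, 3) — a=0,2,3,4 b=1 (map FFFFF...)
[6] truncate(a, 1) — a=0 b=1 (map FF......)
[7] append(a, 3) — a=0,2,3,4 b=1 (map FFFFF...)

blocks(a) = [0, 2, 3, 4]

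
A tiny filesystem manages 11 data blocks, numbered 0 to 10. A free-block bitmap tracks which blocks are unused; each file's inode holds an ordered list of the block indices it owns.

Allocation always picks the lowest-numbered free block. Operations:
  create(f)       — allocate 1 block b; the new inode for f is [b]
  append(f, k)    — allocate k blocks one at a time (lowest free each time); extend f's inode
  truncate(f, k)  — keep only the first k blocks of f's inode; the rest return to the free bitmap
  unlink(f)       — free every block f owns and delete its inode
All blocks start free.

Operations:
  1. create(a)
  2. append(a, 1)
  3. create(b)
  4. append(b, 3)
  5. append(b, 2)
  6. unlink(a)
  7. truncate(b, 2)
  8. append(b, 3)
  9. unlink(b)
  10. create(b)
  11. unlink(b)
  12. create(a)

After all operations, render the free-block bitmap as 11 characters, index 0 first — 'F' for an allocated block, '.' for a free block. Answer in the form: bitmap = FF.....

bitmap = F..........

[1] create(a) — a=0 (map F..........)
[2] append(a, 1) — a=0,1 (map FF.........)
[3] create(b) — a=0,1 b=2 (map FFF........)
[4] append(b, 3) — a=0,1 b=2,3,4,5 (map FFFFFF.....)
[5] append(b, 2) — a=0,1 b=2,3,4,5,6,7 (map FFFFFFFF...)
[6] unlink(a) — b=2,3,4,5,6,7 (map ..FFFFFF...)
[7] truncate(b, 2) — b=2,3 (map ..FF.......)
[8] append(b, 3) — b=2,3,0,1,4 (map FFFFF......)
[9] unlink(b) —  (map ...........)
[10] create(b) — b=0 (map F..........)
[11] unlink(b) —  (map ...........)
[12] create(a) — a=0 (map F..........)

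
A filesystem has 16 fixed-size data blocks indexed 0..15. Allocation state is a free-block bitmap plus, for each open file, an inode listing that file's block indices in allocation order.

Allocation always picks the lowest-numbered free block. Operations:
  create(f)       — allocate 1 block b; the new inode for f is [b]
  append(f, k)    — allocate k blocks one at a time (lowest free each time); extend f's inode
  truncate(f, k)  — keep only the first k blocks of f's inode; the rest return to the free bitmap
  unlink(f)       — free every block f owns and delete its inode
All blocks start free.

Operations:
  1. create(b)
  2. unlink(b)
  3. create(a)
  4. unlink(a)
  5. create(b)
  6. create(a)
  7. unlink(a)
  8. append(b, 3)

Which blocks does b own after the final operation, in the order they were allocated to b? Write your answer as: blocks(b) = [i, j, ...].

after create(b) → b:[0]  free=[F...............]
after unlink(b) →   free=[................]
after create(a) → a:[0]  free=[F...............]
after unlink(a) →   free=[................]
after create(b) → b:[0]  free=[F...............]
after create(a) → a:[1], b:[0]  free=[FF..............]
after unlink(a) → b:[0]  free=[F...............]
after append(b, 3) → b:[0, 1, 2, 3]  free=[FFFF............]

blocks(b) = [0, 1, 2, 3]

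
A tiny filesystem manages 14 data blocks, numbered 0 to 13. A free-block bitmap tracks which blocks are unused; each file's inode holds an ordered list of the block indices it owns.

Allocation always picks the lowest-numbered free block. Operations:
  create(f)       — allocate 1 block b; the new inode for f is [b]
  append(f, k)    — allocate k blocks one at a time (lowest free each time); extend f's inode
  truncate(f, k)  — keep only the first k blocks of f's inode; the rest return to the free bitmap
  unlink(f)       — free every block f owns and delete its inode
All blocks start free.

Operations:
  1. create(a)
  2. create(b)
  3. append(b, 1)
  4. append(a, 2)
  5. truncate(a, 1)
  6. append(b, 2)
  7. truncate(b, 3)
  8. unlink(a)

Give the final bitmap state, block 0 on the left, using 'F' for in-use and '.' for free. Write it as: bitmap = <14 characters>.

bitmap = .FFF..........

[1] create(a) — a=0 (map F.............)
[2] create(b) — a=0 b=1 (map FF............)
[3] append(b, 1) — a=0 b=1,2 (map FFF...........)
[4] append(a, 2) — a=0,3,4 b=1,2 (map FFFFF.........)
[5] truncate(a, 1) — a=0 b=1,2 (map FFF...........)
[6] append(b, 2) — a=0 b=1,2,3,4 (map FFFFF.........)
[7] truncate(b, 3) — a=0 b=1,2,3 (map FFFF..........)
[8] unlink(a) — b=1,2,3 (map .FFF..........)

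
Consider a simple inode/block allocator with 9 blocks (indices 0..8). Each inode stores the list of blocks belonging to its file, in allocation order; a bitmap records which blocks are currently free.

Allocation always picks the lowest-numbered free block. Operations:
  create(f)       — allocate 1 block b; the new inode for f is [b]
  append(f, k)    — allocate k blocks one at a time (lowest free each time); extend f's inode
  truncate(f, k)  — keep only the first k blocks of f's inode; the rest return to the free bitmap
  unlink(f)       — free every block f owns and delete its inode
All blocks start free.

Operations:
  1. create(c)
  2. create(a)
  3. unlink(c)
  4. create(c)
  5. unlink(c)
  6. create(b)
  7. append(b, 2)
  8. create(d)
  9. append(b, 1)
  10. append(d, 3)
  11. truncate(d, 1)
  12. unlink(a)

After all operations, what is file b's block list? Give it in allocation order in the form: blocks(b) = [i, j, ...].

  1. create(c)  ⇒  F........  {c→[0]}
  2. create(a)  ⇒  FF.......  {a→[1]; c→[0]}
  3. unlink(c)  ⇒  .F.......  {a→[1]}
  4. create(c)  ⇒  FF.......  {a→[1]; c→[0]}
  5. unlink(c)  ⇒  .F.......  {a→[1]}
  6. create(b)  ⇒  FF.......  {a→[1]; b→[0]}
  7. append(b, 2)  ⇒  FFFF.....  {a→[1]; b→[0, 2, 3]}
  8. create(d)  ⇒  FFFFF....  {a→[1]; b→[0, 2, 3]; d→[4]}
  9. append(b, 1)  ⇒  FFFFFF...  {a→[1]; b→[0, 2, 3, 5]; d→[4]}
  10. append(d, 3)  ⇒  FFFFFFFFF  {a→[1]; b→[0, 2, 3, 5]; d→[4, 6, 7, 8]}
  11. truncate(d, 1)  ⇒  FFFFFF...  {a→[1]; b→[0, 2, 3, 5]; d→[4]}
  12. unlink(a)  ⇒  F.FFFF...  {b→[0, 2, 3, 5]; d→[4]}

blocks(b) = [0, 2, 3, 5]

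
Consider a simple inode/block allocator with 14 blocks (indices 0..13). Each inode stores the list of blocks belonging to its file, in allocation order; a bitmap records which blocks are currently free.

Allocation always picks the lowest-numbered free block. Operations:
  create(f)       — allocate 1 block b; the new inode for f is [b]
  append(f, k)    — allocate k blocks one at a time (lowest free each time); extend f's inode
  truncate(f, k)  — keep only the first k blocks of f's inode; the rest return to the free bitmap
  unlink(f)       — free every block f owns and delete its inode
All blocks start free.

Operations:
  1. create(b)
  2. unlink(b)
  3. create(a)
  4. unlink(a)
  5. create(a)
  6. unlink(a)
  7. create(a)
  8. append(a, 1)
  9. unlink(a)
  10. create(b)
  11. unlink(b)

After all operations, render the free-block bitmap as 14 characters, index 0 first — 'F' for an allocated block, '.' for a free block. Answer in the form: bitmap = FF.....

  1. create(b)  ⇒  F.............  {b→[0]}
  2. unlink(b)  ⇒  ..............  {}
  3. create(a)  ⇒  F.............  {a→[0]}
  4. unlink(a)  ⇒  ..............  {}
  5. create(a)  ⇒  F.............  {a→[0]}
  6. unlink(a)  ⇒  ..............  {}
  7. create(a)  ⇒  F.............  {a→[0]}
  8. append(a, 1)  ⇒  FF............  {a→[0, 1]}
  9. unlink(a)  ⇒  ..............  {}
  10. create(b)  ⇒  F.............  {b→[0]}
  11. unlink(b)  ⇒  ..............  {}

bitmap = ..............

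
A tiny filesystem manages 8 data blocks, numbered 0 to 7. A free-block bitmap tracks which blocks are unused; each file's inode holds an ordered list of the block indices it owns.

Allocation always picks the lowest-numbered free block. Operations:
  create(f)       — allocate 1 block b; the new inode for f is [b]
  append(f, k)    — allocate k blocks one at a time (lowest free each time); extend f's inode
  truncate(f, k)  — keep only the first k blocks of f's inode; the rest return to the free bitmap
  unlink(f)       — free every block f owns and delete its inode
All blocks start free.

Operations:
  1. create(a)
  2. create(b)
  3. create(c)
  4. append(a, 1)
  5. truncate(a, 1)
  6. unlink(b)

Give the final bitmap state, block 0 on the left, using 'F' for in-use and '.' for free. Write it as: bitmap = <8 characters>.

bitmap = F.F.....

create(a): bitmap=F....... | a=[0]
create(b): bitmap=FF...... | a=[0] b=[1]
create(c): bitmap=FFF..... | a=[0] b=[1] c=[2]
append(a, 1): bitmap=FFFF.... | a=[0, 3] b=[1] c=[2]
truncate(a, 1): bitmap=FFF..... | a=[0] b=[1] c=[2]
unlink(b): bitmap=F.F..... | a=[0] c=[2]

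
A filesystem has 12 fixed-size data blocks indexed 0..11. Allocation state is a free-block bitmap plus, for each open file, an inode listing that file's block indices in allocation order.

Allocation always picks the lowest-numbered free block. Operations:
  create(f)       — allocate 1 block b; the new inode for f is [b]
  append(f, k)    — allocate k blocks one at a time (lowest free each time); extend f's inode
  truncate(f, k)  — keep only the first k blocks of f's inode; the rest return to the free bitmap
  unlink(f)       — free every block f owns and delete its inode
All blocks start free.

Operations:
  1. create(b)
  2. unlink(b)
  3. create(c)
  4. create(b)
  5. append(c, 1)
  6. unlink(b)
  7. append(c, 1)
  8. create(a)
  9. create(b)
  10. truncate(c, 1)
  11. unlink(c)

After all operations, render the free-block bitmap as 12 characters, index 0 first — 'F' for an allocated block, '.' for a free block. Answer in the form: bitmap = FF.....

create(b): bitmap=F........... | b=[0]
unlink(b): bitmap=............ | 
create(c): bitmap=F........... | c=[0]
create(b): bitmap=FF.......... | b=[1] c=[0]
append(c, 1): bitmap=FFF......... | b=[1] c=[0, 2]
unlink(b): bitmap=F.F......... | c=[0, 2]
append(c, 1): bitmap=FFF......... | c=[0, 2, 1]
create(a): bitmap=FFFF........ | a=[3] c=[0, 2, 1]
create(b): bitmap=FFFFF....... | a=[3] b=[4] c=[0, 2, 1]
truncate(c, 1): bitmap=F..FF....... | a=[3] b=[4] c=[0]
unlink(c): bitmap=...FF....... | a=[3] b=[4]

bitmap = ...FF.......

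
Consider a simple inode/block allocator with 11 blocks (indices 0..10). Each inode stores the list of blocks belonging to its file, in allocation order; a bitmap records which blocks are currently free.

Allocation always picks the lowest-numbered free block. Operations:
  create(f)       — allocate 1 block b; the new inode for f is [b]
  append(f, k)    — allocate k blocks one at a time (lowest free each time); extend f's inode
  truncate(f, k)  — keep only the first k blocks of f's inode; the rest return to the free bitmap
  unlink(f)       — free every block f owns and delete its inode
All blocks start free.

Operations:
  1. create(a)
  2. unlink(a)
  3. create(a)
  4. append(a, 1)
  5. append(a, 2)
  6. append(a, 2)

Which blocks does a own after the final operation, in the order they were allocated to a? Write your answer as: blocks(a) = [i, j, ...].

after create(a) → a:[0]  free=[F..........]
after unlink(a) →   free=[...........]
after create(a) → a:[0]  free=[F..........]
after append(a, 1) → a:[0, 1]  free=[FF.........]
after append(a, 2) → a:[0, 1, 2, 3]  free=[FFFF.......]
after append(a, 2) → a:[0, 1, 2, 3, 4, 5]  free=[FFFFFF.....]

blocks(a) = [0, 1, 2, 3, 4, 5]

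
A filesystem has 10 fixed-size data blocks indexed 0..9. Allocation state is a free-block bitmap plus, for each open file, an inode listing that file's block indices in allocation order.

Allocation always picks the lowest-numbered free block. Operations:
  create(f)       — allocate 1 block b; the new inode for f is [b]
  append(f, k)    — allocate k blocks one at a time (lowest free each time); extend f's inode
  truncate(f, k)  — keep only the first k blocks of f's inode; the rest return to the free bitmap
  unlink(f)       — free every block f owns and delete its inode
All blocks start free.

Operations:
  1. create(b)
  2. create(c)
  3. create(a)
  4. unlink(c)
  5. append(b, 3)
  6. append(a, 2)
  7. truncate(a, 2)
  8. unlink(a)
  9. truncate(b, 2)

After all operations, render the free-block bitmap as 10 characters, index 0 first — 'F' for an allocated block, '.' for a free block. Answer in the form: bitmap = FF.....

[1] create(b) — b=0 (map F.........)
[2] create(c) — b=0 c=1 (map FF........)
[3] create(a) — a=2 b=0 c=1 (map FFF.......)
[4] unlink(c) — a=2 b=0 (map F.F.......)
[5] append(b, 3) — a=2 b=0,1,3,4 (map FFFFF.....)
[6] append(a, 2) — a=2,5,6 b=0,1,3,4 (map FFFFFFF...)
[7] truncate(a, 2) — a=2,5 b=0,1,3,4 (map FFFFFF....)
[8] unlink(a) — b=0,1,3,4 (map FF.FF.....)
[9] truncate(b, 2) — b=0,1 (map FF........)

bitmap = FF........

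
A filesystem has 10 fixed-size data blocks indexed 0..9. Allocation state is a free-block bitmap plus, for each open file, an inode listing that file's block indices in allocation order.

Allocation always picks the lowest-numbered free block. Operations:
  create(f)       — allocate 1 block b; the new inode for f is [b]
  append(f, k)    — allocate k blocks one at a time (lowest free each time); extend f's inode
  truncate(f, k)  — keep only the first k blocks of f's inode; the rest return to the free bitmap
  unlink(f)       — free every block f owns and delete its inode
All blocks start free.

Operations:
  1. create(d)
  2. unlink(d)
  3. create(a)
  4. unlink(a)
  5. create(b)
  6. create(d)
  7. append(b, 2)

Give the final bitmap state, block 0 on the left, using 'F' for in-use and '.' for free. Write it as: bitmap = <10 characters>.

bitmap = FFFF......

after create(d) → d:[0]  free=[F.........]
after unlink(d) →   free=[..........]
after create(a) → a:[0]  free=[F.........]
after unlink(a) →   free=[..........]
after create(b) → b:[0]  free=[F.........]
after create(d) → b:[0], d:[1]  free=[FF........]
after append(b, 2) → b:[0, 2, 3], d:[1]  free=[FFFF......]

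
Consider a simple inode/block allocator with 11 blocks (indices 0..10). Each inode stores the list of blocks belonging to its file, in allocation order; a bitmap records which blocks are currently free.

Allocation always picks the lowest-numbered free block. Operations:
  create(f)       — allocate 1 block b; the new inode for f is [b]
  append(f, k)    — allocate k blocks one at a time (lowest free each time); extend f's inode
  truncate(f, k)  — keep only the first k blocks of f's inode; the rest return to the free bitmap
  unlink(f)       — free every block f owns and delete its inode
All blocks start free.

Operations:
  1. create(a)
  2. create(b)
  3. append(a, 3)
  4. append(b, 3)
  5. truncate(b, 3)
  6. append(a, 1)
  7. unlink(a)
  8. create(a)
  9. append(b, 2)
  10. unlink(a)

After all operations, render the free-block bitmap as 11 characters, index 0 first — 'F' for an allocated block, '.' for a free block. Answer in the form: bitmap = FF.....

bitmap = .FFF.FF....

[1] create(a) — a=0 (map F..........)
[2] create(b) — a=0 b=1 (map FF.........)
[3] append(a, 3) — a=0,2,3,4 b=1 (map FFFFF......)
[4] append(b, 3) — a=0,2,3,4 b=1,5,6,7 (map FFFFFFFF...)
[5] truncate(b, 3) — a=0,2,3,4 b=1,5,6 (map FFFFFFF....)
[6] append(a, 1) — a=0,2,3,4,7 b=1,5,6 (map FFFFFFFF...)
[7] unlink(a) — b=1,5,6 (map .F...FF....)
[8] create(a) — a=0 b=1,5,6 (map FF...FF....)
[9] append(b, 2) — a=0 b=1,5,6,2,3 (map FFFF.FF....)
[10] unlink(a) — b=1,5,6,2,3 (map .FFF.FF....)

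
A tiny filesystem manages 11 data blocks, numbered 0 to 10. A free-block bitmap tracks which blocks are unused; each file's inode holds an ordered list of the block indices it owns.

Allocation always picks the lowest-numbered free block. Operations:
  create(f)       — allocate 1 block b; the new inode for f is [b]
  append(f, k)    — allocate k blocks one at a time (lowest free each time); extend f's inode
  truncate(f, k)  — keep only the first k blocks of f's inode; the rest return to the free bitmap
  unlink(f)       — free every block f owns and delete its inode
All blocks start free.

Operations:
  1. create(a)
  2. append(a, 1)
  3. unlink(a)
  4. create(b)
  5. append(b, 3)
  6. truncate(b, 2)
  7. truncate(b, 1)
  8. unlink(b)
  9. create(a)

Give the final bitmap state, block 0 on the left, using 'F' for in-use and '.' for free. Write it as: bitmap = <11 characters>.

create(a): bitmap=F.......... | a=[0]
append(a, 1): bitmap=FF......... | a=[0, 1]
unlink(a): bitmap=........... | 
create(b): bitmap=F.......... | b=[0]
append(b, 3): bitmap=FFFF....... | b=[0, 1, 2, 3]
truncate(b, 2): bitmap=FF......... | b=[0, 1]
truncate(b, 1): bitmap=F.......... | b=[0]
unlink(b): bitmap=........... | 
create(a): bitmap=F.......... | a=[0]

bitmap = F..........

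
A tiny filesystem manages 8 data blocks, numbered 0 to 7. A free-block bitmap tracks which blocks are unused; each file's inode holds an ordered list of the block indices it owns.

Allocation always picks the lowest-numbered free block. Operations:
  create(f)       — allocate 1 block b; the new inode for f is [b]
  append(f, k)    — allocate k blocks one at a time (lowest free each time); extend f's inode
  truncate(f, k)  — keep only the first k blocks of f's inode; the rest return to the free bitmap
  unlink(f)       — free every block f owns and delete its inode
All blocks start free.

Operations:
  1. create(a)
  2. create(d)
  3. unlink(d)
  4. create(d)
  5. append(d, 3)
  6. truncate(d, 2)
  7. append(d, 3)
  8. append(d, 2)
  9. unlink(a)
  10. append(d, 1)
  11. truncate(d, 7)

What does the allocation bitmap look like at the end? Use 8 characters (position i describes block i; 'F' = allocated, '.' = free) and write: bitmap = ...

bitmap = .FFFFFFF

  1. create(a)  ⇒  F.......  {a→[0]}
  2. create(d)  ⇒  FF......  {a→[0]; d→[1]}
  3. unlink(d)  ⇒  F.......  {a→[0]}
  4. create(d)  ⇒  FF......  {a→[0]; d→[1]}
  5. append(d, 3)  ⇒  FFFFF...  {a→[0]; d→[1, 2, 3, 4]}
  6. truncate(d, 2)  ⇒  FFF.....  {a→[0]; d→[1, 2]}
  7. append(d, 3)  ⇒  FFFFFF..  {a→[0]; d→[1, 2, 3, 4, 5]}
  8. append(d, 2)  ⇒  FFFFFFFF  {a→[0]; d→[1, 2, 3, 4, 5, 6, 7]}
  9. unlink(a)  ⇒  .FFFFFFF  {d→[1, 2, 3, 4, 5, 6, 7]}
  10. append(d, 1)  ⇒  FFFFFFFF  {d→[1, 2, 3, 4, 5, 6, 7, 0]}
  11. truncate(d, 7)  ⇒  .FFFFFFF  {d→[1, 2, 3, 4, 5, 6, 7]}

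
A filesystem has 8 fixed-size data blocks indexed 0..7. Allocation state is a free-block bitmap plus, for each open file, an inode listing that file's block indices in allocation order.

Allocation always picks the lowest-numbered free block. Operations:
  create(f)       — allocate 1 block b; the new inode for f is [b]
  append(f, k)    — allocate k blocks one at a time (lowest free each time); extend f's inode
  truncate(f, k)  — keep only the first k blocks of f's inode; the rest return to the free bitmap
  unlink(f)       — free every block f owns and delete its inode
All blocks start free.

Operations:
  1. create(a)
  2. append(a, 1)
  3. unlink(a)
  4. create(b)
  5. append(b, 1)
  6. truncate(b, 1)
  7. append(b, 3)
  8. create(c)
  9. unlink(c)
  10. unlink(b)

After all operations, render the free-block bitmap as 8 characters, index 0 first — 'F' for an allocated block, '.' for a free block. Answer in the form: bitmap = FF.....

create(a): bitmap=F....... | a=[0]
append(a, 1): bitmap=FF...... | a=[0, 1]
unlink(a): bitmap=........ | 
create(b): bitmap=F....... | b=[0]
append(b, 1): bitmap=FF...... | b=[0, 1]
truncate(b, 1): bitmap=F....... | b=[0]
append(b, 3): bitmap=FFFF.... | b=[0, 1, 2, 3]
create(c): bitmap=FFFFF... | b=[0, 1, 2, 3] c=[4]
unlink(c): bitmap=FFFF.... | b=[0, 1, 2, 3]
unlink(b): bitmap=........ | 

bitmap = ........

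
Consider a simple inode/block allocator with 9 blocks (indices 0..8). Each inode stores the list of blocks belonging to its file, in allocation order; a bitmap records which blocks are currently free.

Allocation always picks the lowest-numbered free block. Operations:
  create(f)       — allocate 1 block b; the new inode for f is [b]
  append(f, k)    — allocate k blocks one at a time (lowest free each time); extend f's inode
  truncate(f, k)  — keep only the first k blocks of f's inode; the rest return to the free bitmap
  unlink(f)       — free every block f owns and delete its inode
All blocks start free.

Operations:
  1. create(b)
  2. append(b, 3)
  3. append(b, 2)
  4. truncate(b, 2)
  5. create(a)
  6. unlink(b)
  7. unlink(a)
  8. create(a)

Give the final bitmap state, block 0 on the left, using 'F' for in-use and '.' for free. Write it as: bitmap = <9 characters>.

[1] create(b) — b=0 (map F........)
[2] append(b, 3) — b=0,1,2,3 (map FFFF.....)
[3] append(b, 2) — b=0,1,2,3,4,5 (map FFFFFF...)
[4] truncate(b, 2) — b=0,1 (map FF.......)
[5] create(a) — a=2 b=0,1 (map FFF......)
[6] unlink(b) — a=2 (map ..F......)
[7] unlink(a) —  (map .........)
[8] create(a) — a=0 (map F........)

bitmap = F........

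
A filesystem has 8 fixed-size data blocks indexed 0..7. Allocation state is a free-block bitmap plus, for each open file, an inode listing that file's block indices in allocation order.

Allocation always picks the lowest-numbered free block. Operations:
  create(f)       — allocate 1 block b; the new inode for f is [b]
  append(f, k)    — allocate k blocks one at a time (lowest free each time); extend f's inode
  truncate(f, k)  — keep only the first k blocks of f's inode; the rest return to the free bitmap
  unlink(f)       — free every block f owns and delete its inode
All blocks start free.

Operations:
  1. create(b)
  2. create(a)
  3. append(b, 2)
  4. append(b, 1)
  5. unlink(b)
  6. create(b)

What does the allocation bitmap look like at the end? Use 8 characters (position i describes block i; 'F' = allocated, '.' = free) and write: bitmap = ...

bitmap = FF......

after create(b) → b:[0]  free=[F.......]
after create(a) → a:[1], b:[0]  free=[FF......]
after append(b, 2) → a:[1], b:[0, 2, 3]  free=[FFFF....]
after append(b, 1) → a:[1], b:[0, 2, 3, 4]  free=[FFFFF...]
after unlink(b) → a:[1]  free=[.F......]
after create(b) → a:[1], b:[0]  free=[FF......]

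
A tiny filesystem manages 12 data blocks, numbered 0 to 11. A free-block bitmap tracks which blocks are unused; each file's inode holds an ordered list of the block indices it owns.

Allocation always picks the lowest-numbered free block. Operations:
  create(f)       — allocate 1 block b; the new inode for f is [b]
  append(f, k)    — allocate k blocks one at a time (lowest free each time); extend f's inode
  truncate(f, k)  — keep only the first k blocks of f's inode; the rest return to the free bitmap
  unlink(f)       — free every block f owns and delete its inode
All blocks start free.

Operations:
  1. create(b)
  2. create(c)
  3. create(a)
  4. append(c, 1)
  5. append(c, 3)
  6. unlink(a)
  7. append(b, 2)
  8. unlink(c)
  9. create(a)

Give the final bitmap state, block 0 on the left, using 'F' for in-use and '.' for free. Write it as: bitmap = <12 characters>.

  1. create(b)  ⇒  F...........  {b→[0]}
  2. create(c)  ⇒  FF..........  {b→[0]; c→[1]}
  3. create(a)  ⇒  FFF.........  {a→[2]; b→[0]; c→[1]}
  4. append(c, 1)  ⇒  FFFF........  {a→[2]; b→[0]; c→[1, 3]}
  5. append(c, 3)  ⇒  FFFFFFF.....  {a→[2]; b→[0]; c→[1, 3, 4, 5, 6]}
  6. unlink(a)  ⇒  FF.FFFF.....  {b→[0]; c→[1, 3, 4, 5, 6]}
  7. append(b, 2)  ⇒  FFFFFFFF....  {b→[0, 2, 7]; c→[1, 3, 4, 5, 6]}
  8. unlink(c)  ⇒  F.F....F....  {b→[0, 2, 7]}
  9. create(a)  ⇒  FFF....F....  {a→[1]; b→[0, 2, 7]}

bitmap = FFF....F....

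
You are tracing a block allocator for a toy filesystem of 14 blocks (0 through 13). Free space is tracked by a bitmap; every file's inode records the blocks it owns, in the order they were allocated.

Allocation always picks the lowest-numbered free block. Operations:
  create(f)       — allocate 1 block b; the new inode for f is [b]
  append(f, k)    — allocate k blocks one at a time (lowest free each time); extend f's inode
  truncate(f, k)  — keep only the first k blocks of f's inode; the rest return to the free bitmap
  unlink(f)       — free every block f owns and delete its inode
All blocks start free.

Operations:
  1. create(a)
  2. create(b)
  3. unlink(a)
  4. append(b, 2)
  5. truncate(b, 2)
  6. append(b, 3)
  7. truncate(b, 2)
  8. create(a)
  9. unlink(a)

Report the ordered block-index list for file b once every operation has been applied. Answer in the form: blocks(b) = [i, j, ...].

after create(a) → a:[0]  free=[F.............]
after create(b) → a:[0], b:[1]  free=[FF............]
after unlink(a) → b:[1]  free=[.F............]
after append(b, 2) → b:[1, 0, 2]  free=[FFF...........]
after truncate(b, 2) → b:[1, 0]  free=[FF............]
after append(b, 3) → b:[1, 0, 2, 3, 4]  free=[FFFFF.........]
after truncate(b, 2) → b:[1, 0]  free=[FF............]
after create(a) → a:[2], b:[1, 0]  free=[FFF...........]
after unlink(a) → b:[1, 0]  free=[FF............]

blocks(b) = [1, 0]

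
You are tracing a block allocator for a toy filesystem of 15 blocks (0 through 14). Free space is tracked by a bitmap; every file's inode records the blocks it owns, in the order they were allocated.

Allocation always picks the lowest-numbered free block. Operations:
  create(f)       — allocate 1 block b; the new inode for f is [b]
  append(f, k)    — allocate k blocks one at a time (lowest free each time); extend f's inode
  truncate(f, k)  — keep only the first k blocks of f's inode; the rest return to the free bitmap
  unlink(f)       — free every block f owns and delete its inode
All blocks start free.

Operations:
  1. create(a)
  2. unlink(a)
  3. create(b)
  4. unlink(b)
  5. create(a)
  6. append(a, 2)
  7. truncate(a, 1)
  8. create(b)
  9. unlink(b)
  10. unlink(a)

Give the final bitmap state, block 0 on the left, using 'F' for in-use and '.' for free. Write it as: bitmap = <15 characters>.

bitmap = ...............

[1] create(a) — a=0 (map F..............)
[2] unlink(a) —  (map ...............)
[3] create(b) — b=0 (map F..............)
[4] unlink(b) —  (map ...............)
[5] create(a) — a=0 (map F..............)
[6] append(a, 2) — a=0,1,2 (map FFF............)
[7] truncate(a, 1) — a=0 (map F..............)
[8] create(b) — a=0 b=1 (map FF.............)
[9] unlink(b) — a=0 (map F..............)
[10] unlink(a) —  (map ...............)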